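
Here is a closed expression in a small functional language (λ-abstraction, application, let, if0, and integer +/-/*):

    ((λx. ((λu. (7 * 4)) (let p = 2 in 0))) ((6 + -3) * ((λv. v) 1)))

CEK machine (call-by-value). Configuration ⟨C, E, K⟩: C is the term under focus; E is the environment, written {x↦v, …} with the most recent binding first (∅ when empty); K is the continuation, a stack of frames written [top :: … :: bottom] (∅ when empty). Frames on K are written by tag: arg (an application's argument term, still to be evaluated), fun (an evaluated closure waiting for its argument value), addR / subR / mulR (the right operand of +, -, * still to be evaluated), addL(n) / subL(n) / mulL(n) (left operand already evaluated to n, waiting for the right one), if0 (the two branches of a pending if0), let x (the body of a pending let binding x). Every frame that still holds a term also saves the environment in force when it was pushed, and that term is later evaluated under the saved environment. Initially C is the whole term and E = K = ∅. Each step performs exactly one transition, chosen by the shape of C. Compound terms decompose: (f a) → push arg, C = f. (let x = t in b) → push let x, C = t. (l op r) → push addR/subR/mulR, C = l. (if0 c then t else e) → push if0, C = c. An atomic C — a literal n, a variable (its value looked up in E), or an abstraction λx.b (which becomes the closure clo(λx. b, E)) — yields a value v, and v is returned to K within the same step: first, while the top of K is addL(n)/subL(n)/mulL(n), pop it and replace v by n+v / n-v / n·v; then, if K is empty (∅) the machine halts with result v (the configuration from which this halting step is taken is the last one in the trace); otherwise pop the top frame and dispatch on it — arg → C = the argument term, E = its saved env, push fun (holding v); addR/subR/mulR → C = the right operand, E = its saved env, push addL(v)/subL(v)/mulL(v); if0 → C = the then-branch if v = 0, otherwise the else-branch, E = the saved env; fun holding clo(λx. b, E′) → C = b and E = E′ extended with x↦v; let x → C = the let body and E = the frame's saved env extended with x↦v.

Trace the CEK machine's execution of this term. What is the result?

0. <C=((λx. ((λu. (7 * 4)) (let p = 2 in 0))) ((6 + -3) * ((λv. v) 1))), E=∅, K=∅>
1. <C=(λx. ((λu. (7 * 4)) (let p = 2 in 0))), E=∅, K=[arg]>
2. <C=((6 + -3) * ((λv. v) 1)), E=∅, K=[fun]>
3. <C=(6 + -3), E=∅, K=[mulR :: fun]>
4. <C=6, E=∅, K=[addR :: mulR :: fun]>
5. <C=-3, E=∅, K=[addL(6) :: mulR :: fun]>
6. <C=((λv. v) 1), E=∅, K=[mulL(3) :: fun]>
7. <C=(λv. v), E=∅, K=[arg :: mulL(3) :: fun]>
8. <C=1, E=∅, K=[fun :: mulL(3) :: fun]>
9. <C=v, E={v↦1}, K=[mulL(3) :: fun]>
10. <C=((λu. (7 * 4)) (let p = 2 in 0)), E={x↦3}, K=∅>
11. <C=(λu. (7 * 4)), E={x↦3}, K=[arg]>
12. <C=(let p = 2 in 0), E={x↦3}, K=[fun]>
13. <C=2, E={x↦3}, K=[let p :: fun]>
14. <C=0, E={p↦2, x↦3}, K=[fun]>
15. <C=(7 * 4), E={u↦0, x↦3}, K=∅>
16. <C=7, E={u↦0, x↦3}, K=[mulR]>
17. <C=4, E={u↦0, x↦3}, K=[mulL(7)]>
→ final value 28

Answer: 28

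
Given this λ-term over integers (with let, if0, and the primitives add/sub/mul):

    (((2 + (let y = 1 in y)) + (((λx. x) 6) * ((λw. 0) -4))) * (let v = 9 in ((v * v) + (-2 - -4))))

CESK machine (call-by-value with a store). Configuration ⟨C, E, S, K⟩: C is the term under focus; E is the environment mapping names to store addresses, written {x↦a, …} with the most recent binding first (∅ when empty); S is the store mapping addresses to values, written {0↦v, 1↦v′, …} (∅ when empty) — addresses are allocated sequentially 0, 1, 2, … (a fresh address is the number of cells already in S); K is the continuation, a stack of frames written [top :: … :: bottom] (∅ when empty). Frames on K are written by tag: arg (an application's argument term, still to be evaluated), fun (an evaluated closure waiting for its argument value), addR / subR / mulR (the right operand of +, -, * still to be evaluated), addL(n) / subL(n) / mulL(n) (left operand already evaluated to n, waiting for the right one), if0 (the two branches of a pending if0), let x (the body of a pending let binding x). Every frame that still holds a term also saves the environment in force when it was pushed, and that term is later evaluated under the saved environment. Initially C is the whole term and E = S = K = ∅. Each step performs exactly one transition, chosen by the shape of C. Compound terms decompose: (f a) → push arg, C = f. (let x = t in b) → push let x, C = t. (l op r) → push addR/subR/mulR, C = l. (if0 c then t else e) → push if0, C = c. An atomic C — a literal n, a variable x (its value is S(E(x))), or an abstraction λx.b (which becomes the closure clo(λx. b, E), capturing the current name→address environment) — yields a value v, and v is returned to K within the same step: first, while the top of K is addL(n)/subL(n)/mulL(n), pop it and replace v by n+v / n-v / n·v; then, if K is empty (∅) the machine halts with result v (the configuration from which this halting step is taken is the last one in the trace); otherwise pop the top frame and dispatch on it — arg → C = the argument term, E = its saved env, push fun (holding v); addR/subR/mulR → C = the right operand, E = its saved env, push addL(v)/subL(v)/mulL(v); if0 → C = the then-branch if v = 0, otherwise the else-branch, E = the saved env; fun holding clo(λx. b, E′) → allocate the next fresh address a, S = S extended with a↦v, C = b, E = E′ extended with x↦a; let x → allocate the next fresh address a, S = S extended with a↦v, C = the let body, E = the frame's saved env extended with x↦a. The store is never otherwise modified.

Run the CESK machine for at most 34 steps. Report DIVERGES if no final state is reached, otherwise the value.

Answer: 249

Machine steps:
0. [C=(((2 + (let y = 1 in y)) + (((λx. x) 6) * ((λw. 0) -4))) * (let v = 9 in ((v * v) + (-2 - -4)))) | E=∅ | S=∅ | K=∅]
1. [C=((2 + (let y = 1 in y)) + (((λx. x) 6) * ((λw. 0) -4))) | E=∅ | S=∅ | K=[mulR]]
2. [C=(2 + (let y = 1 in y)) | E=∅ | S=∅ | K=[addR :: mulR]]
3. [C=2 | E=∅ | S=∅ | K=[addR :: addR :: mulR]]
4. [C=(let y = 1 in y) | E=∅ | S=∅ | K=[addL(2) :: addR :: mulR]]
5. [C=1 | E=∅ | S=∅ | K=[let y :: addL(2) :: addR :: mulR]]
6. [C=y | E={y↦0} | S={0↦1} | K=[addL(2) :: addR :: mulR]]
7. [C=(((λx. x) 6) * ((λw. 0) -4)) | E=∅ | S={0↦1} | K=[addL(3) :: mulR]]
8. [C=((λx. x) 6) | E=∅ | S={0↦1} | K=[mulR :: addL(3) :: mulR]]
9. [C=(λx. x) | E=∅ | S={0↦1} | K=[arg :: mulR :: addL(3) :: mulR]]
10. [C=6 | E=∅ | S={0↦1} | K=[fun :: mulR :: addL(3) :: mulR]]
11. [C=x | E={x↦1} | S={0↦1, 1↦6} | K=[mulR :: addL(3) :: mulR]]
12. [C=((λw. 0) -4) | E=∅ | S={0↦1, 1↦6} | K=[mulL(6) :: addL(3) :: mulR]]
13. [C=(λw. 0) | E=∅ | S={0↦1, 1↦6} | K=[arg :: mulL(6) :: addL(3) :: mulR]]
14. [C=-4 | E=∅ | S={0↦1, 1↦6} | K=[fun :: mulL(6) :: addL(3) :: mulR]]
15. [C=0 | E={w↦2} | S={0↦1, 1↦6, 2↦-4} | K=[mulL(6) :: addL(3) :: mulR]]
16. [C=(let v = 9 in ((v * v) + (-2 - -4))) | E=∅ | S={0↦1, 1↦6, 2↦-4} | K=[mulL(3)]]
17. [C=9 | E=∅ | S={0↦1, 1↦6, 2↦-4} | K=[let v :: mulL(3)]]
18. [C=((v * v) + (-2 - -4)) | E={v↦3} | S={0↦1, 1↦6, 2↦-4, 3↦9} | K=[mulL(3)]]
19. [C=(v * v) | E={v↦3} | S={0↦1, 1↦6, 2↦-4, 3↦9} | K=[addR :: mulL(3)]]
20. [C=v | E={v↦3} | S={0↦1, 1↦6, 2↦-4, 3↦9} | K=[mulR :: addR :: mulL(3)]]
21. [C=v | E={v↦3} | S={0↦1, 1↦6, 2↦-4, 3↦9} | K=[mulL(9) :: addR :: mulL(3)]]
22. [C=(-2 - -4) | E={v↦3} | S={0↦1, 1↦6, 2↦-4, 3↦9} | K=[addL(81) :: mulL(3)]]
23. [C=-2 | E={v↦3} | S={0↦1, 1↦6, 2↦-4, 3↦9} | K=[subR :: addL(81) :: mulL(3)]]
24. [C=-4 | E={v↦3} | S={0↦1, 1↦6, 2↦-4, 3↦9} | K=[subL(-2) :: addL(81) :: mulL(3)]]
→ final value 249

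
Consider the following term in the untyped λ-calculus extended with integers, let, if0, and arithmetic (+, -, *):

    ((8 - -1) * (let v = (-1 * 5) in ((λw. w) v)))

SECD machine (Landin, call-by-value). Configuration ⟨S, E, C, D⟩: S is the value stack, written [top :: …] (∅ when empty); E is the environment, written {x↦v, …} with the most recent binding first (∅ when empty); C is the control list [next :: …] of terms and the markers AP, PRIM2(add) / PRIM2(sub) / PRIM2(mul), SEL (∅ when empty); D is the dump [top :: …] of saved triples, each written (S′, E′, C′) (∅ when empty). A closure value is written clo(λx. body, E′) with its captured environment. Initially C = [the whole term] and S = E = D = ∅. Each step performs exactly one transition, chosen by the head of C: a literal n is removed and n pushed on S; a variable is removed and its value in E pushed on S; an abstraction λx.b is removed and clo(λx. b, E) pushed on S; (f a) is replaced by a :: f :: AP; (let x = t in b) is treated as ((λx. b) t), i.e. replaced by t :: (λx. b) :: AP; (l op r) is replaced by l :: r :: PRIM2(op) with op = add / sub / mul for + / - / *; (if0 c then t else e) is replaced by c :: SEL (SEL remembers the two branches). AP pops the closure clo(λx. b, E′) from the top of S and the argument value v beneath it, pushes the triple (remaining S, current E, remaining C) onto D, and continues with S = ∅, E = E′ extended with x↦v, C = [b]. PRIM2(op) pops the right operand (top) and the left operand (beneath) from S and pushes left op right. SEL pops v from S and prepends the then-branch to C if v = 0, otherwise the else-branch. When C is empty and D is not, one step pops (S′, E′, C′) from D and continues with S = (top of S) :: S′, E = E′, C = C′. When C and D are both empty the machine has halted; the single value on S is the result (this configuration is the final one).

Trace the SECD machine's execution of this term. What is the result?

Answer: -45

Execution trace:
[0] [S=∅ | E=∅ | C=[((8 - -1) * (let v = (-1 * 5) in ((λw. w) v)))] | D=∅]
[1] [S=∅ | E=∅ | C=[(8 - -1) :: (let v = (-1 * 5) in ((λw. w) v)) :: PRIM2(mul)] | D=∅]
[2] [S=∅ | E=∅ | C=[8 :: -1 :: PRIM2(sub) :: (let v = (-1 * 5) in ((λw. w) v)) :: PRIM2(mul)] | D=∅]
[3] [S=[8] | E=∅ | C=[-1 :: PRIM2(sub) :: (let v = (-1 * 5) in ((λw. w) v)) :: PRIM2(mul)] | D=∅]
[4] [S=[-1 :: 8] | E=∅ | C=[PRIM2(sub) :: (let v = (-1 * 5) in ((λw. w) v)) :: PRIM2(mul)] | D=∅]
[5] [S=[9] | E=∅ | C=[(let v = (-1 * 5) in ((λw. w) v)) :: PRIM2(mul)] | D=∅]
[6] [S=[9] | E=∅ | C=[(-1 * 5) :: (λv. ((λw. w) v)) :: AP :: PRIM2(mul)] | D=∅]
[7] [S=[9] | E=∅ | C=[-1 :: 5 :: PRIM2(mul) :: (λv. ((λw. w) v)) :: AP :: PRIM2(mul)] | D=∅]
[8] [S=[-1 :: 9] | E=∅ | C=[5 :: PRIM2(mul) :: (λv. ((λw. w) v)) :: AP :: PRIM2(mul)] | D=∅]
[9] [S=[5 :: -1 :: 9] | E=∅ | C=[PRIM2(mul) :: (λv. ((λw. w) v)) :: AP :: PRIM2(mul)] | D=∅]
[10] [S=[-5 :: 9] | E=∅ | C=[(λv. ((λw. w) v)) :: AP :: PRIM2(mul)] | D=∅]
[11] [S=[clo(λv. ((λw. w) v), ∅) :: -5 :: 9] | E=∅ | C=[AP :: PRIM2(mul)] | D=∅]
[12] [S=∅ | E={v↦-5} | C=[((λw. w) v)] | D=[([9], ∅, [PRIM2(mul)])]]
[13] [S=∅ | E={v↦-5} | C=[v :: (λw. w) :: AP] | D=[([9], ∅, [PRIM2(mul)])]]
[14] [S=[-5] | E={v↦-5} | C=[(λw. w) :: AP] | D=[([9], ∅, [PRIM2(mul)])]]
[15] [S=[clo(λw. w, {v↦-5}) :: -5] | E={v↦-5} | C=[AP] | D=[([9], ∅, [PRIM2(mul)])]]
[16] [S=∅ | E={w↦-5, v↦-5} | C=[w] | D=[(∅, {v↦-5}, ∅) :: ([9], ∅, [PRIM2(mul)])]]
[17] [S=[-5] | E={w↦-5, v↦-5} | C=∅ | D=[(∅, {v↦-5}, ∅) :: ([9], ∅, [PRIM2(mul)])]]
[18] [S=[-5] | E={v↦-5} | C=∅ | D=[([9], ∅, [PRIM2(mul)])]]
[19] [S=[-5 :: 9] | E=∅ | C=[PRIM2(mul)] | D=∅]
[20] [S=[-45] | E=∅ | C=∅ | D=∅]
→ final value -45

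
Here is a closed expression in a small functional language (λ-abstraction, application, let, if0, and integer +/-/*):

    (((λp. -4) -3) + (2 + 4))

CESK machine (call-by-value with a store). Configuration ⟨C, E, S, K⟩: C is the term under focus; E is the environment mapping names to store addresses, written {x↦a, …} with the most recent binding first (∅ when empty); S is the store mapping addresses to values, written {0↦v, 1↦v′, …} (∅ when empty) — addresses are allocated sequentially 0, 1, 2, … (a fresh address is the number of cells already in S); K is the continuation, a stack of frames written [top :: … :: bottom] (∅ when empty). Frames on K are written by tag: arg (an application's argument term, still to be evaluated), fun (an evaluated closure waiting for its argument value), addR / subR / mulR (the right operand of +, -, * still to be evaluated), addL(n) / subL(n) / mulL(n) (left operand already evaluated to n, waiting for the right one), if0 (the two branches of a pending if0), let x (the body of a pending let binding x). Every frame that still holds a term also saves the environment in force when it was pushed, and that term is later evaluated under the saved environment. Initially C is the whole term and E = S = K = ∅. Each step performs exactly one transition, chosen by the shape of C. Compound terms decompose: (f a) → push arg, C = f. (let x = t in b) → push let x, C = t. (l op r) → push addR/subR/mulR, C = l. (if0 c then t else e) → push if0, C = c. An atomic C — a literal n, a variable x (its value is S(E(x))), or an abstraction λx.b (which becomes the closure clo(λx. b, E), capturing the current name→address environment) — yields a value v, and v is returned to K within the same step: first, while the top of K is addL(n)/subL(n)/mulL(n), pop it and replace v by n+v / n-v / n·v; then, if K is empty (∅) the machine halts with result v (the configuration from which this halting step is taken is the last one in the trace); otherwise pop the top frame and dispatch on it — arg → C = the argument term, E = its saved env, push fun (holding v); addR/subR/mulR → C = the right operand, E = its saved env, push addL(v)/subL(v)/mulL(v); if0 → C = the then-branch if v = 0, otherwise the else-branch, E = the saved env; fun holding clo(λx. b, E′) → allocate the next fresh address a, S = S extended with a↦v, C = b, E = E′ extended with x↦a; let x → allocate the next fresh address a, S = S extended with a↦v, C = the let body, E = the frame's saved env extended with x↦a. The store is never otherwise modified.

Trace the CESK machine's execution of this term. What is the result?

Answer: 2

Machine steps:
t=0: [C=(((λp. -4) -3) + (2 + 4)) | E=∅ | S=∅ | K=∅]
t=1: [C=((λp. -4) -3) | E=∅ | S=∅ | K=[addR]]
t=2: [C=(λp. -4) | E=∅ | S=∅ | K=[arg :: addR]]
t=3: [C=-3 | E=∅ | S=∅ | K=[fun :: addR]]
t=4: [C=-4 | E={p↦0} | S={0↦-3} | K=[addR]]
t=5: [C=(2 + 4) | E=∅ | S={0↦-3} | K=[addL(-4)]]
t=6: [C=2 | E=∅ | S={0↦-3} | K=[addR :: addL(-4)]]
t=7: [C=4 | E=∅ | S={0↦-3} | K=[addL(2) :: addL(-4)]]
→ final value 2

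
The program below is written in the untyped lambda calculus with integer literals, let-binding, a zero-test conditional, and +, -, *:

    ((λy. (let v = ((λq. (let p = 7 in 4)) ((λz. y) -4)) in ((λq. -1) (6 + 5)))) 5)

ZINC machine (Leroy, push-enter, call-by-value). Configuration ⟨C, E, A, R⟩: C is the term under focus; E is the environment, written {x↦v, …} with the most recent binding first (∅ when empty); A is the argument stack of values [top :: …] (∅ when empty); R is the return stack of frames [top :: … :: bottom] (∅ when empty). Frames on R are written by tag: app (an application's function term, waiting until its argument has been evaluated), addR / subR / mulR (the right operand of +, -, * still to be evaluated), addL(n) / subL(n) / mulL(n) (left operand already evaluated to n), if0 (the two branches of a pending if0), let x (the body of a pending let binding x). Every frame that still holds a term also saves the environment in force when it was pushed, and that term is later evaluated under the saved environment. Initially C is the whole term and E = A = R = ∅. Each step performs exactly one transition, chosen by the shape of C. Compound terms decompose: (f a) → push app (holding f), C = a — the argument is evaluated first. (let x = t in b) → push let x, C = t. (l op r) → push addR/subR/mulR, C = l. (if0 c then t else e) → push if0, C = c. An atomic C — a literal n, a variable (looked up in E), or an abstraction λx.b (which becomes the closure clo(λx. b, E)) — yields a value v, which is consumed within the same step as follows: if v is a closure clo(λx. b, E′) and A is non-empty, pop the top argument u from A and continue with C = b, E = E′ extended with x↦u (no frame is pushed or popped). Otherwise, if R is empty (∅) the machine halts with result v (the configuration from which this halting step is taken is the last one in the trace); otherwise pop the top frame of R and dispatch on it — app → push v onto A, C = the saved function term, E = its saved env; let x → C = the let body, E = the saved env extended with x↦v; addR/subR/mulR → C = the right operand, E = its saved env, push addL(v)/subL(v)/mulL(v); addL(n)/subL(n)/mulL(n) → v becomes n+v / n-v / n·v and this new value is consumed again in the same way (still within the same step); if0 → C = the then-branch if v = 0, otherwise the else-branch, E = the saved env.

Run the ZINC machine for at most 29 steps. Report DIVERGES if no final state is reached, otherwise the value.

[0] <C=((λy. (let v = ((λq. (let p = 7 in 4)) ((λz. y) -4)) in ((λq. -1) (6 + 5)))) 5), E=∅, A=∅, R=∅>
[1] <C=5, E=∅, A=∅, R=[app]>
[2] <C=(λy. (let v = ((λq. (let p = 7 in 4)) ((λz. y) -4)) in ((λq. -1) (6 + 5)))), E=∅, A=[5], R=∅>
[3] <C=(let v = ((λq. (let p = 7 in 4)) ((λz. y) -4)) in ((λq. -1) (6 + 5))), E={y↦5}, A=∅, R=∅>
[4] <C=((λq. (let p = 7 in 4)) ((λz. y) -4)), E={y↦5}, A=∅, R=[let v]>
[5] <C=((λz. y) -4), E={y↦5}, A=∅, R=[app :: let v]>
[6] <C=-4, E={y↦5}, A=∅, R=[app :: app :: let v]>
[7] <C=(λz. y), E={y↦5}, A=[-4], R=[app :: let v]>
[8] <C=y, E={z↦-4, y↦5}, A=∅, R=[app :: let v]>
[9] <C=(λq. (let p = 7 in 4)), E={y↦5}, A=[5], R=[let v]>
[10] <C=(let p = 7 in 4), E={q↦5, y↦5}, A=∅, R=[let v]>
[11] <C=7, E={q↦5, y↦5}, A=∅, R=[let p :: let v]>
[12] <C=4, E={p↦7, q↦5, y↦5}, A=∅, R=[let v]>
[13] <C=((λq. -1) (6 + 5)), E={v↦4, y↦5}, A=∅, R=∅>
[14] <C=(6 + 5), E={v↦4, y↦5}, A=∅, R=[app]>
[15] <C=6, E={v↦4, y↦5}, A=∅, R=[addR :: app]>
[16] <C=5, E={v↦4, y↦5}, A=∅, R=[addL(6) :: app]>
[17] <C=(λq. -1), E={v↦4, y↦5}, A=[11], R=∅>
[18] <C=-1, E={q↦11, v↦4, y↦5}, A=∅, R=∅>
→ final value -1

Answer: -1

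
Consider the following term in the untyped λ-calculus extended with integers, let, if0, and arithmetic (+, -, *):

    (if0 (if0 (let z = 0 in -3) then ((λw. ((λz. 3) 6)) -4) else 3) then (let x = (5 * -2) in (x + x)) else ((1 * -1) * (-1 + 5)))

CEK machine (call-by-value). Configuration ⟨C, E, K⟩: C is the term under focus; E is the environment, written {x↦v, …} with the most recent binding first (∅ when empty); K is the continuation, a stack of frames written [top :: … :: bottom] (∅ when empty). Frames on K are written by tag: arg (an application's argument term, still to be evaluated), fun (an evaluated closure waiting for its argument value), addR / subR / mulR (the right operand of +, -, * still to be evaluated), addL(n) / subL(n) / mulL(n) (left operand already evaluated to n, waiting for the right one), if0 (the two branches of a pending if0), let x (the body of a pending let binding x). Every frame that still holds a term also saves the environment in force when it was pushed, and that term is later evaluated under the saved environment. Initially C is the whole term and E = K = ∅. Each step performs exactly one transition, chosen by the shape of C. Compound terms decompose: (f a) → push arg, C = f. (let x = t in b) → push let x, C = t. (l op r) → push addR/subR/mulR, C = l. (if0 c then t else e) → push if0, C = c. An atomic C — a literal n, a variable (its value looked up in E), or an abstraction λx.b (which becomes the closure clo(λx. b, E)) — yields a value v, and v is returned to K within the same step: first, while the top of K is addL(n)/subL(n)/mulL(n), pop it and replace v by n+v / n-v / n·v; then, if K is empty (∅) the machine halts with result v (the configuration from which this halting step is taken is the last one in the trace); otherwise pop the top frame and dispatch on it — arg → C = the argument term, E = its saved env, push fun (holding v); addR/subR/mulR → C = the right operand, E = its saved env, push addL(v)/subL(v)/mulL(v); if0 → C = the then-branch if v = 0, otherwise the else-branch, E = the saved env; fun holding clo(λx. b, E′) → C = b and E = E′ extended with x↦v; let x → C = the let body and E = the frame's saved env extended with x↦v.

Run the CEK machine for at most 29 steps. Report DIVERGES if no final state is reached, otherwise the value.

[0] [C=(if0 (if0 (let z = 0 in -3) then ((λw. ((λz. 3) 6)) -4) else 3) then (let x = (5 * -2) in (x + x)) else ((1 * -1) * (-1 + 5))) | E=∅ | K=∅]
[1] [C=(if0 (let z = 0 in -3) then ((λw. ((λz. 3) 6)) -4) else 3) | E=∅ | K=[if0]]
[2] [C=(let z = 0 in -3) | E=∅ | K=[if0 :: if0]]
[3] [C=0 | E=∅ | K=[let z :: if0 :: if0]]
[4] [C=-3 | E={z↦0} | K=[if0 :: if0]]
[5] [C=3 | E=∅ | K=[if0]]
[6] [C=((1 * -1) * (-1 + 5)) | E=∅ | K=∅]
[7] [C=(1 * -1) | E=∅ | K=[mulR]]
[8] [C=1 | E=∅ | K=[mulR :: mulR]]
[9] [C=-1 | E=∅ | K=[mulL(1) :: mulR]]
[10] [C=(-1 + 5) | E=∅ | K=[mulL(-1)]]
[11] [C=-1 | E=∅ | K=[addR :: mulL(-1)]]
[12] [C=5 | E=∅ | K=[addL(-1) :: mulL(-1)]]
→ final value -4

Answer: -4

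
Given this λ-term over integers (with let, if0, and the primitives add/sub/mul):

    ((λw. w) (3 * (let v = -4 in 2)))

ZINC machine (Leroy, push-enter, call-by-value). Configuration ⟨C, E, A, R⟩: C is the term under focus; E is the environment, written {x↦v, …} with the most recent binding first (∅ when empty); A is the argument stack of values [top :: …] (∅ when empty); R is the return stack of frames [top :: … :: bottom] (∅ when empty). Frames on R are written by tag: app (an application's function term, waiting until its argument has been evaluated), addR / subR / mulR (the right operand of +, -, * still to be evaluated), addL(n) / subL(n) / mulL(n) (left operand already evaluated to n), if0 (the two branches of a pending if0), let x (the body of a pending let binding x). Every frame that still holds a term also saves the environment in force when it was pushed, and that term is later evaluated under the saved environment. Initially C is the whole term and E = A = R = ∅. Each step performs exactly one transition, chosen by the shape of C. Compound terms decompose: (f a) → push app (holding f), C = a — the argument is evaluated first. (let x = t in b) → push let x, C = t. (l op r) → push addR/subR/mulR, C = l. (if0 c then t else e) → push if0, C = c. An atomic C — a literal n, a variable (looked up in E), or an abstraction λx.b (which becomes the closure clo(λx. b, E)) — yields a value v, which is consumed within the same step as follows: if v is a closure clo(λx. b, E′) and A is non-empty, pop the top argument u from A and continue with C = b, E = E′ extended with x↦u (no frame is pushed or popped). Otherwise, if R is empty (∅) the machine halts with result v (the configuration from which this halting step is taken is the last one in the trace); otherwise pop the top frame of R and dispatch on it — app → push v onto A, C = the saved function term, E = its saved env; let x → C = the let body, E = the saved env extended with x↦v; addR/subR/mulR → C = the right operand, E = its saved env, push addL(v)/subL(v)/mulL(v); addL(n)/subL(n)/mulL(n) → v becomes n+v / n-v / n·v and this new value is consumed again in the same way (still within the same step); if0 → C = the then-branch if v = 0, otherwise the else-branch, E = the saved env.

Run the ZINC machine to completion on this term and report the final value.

step 0: [C=((λw. w) (3 * (let v = -4 in 2))) | E=∅ | A=∅ | R=∅]
step 1: [C=(3 * (let v = -4 in 2)) | E=∅ | A=∅ | R=[app]]
step 2: [C=3 | E=∅ | A=∅ | R=[mulR :: app]]
step 3: [C=(let v = -4 in 2) | E=∅ | A=∅ | R=[mulL(3) :: app]]
step 4: [C=-4 | E=∅ | A=∅ | R=[let v :: mulL(3) :: app]]
step 5: [C=2 | E={v↦-4} | A=∅ | R=[mulL(3) :: app]]
step 6: [C=(λw. w) | E=∅ | A=[6] | R=∅]
step 7: [C=w | E={w↦6} | A=∅ | R=∅]
→ final value 6

Answer: 6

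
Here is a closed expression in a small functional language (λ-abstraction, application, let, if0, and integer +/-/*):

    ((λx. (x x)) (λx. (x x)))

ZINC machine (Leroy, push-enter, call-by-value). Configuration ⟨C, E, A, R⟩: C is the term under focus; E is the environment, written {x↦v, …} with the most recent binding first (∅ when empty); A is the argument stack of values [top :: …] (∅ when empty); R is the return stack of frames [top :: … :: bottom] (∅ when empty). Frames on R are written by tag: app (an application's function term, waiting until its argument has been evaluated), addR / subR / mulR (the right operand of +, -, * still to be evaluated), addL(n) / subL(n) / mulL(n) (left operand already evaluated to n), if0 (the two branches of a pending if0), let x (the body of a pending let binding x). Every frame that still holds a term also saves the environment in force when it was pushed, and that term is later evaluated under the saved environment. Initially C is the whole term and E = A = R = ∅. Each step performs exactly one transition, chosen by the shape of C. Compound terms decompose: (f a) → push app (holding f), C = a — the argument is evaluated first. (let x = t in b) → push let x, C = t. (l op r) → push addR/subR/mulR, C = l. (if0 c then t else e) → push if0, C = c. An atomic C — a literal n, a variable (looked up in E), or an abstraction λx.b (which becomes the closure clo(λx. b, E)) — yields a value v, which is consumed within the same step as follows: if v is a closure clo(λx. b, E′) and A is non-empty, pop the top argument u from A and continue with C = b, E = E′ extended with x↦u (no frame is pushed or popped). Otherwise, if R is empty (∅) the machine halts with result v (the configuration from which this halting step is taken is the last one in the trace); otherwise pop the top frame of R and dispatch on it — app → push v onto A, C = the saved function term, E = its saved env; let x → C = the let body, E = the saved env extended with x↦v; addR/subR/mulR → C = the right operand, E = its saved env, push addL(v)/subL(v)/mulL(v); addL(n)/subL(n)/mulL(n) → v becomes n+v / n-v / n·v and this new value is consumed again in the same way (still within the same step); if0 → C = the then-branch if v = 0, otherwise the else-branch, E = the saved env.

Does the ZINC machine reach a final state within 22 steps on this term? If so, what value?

0. [C=((λx. (x x)) (λx. (x x))) | E=∅ | A=∅ | R=∅]
1. [C=(λx. (x x)) | E=∅ | A=∅ | R=[app]]
2. [C=(λx. (x x)) | E=∅ | A=[clo(λx. (x x), ∅)] | R=∅]
3. [C=(x x) | E={x↦clo(λx. (x x), ∅)} | A=∅ | R=∅]
4. [C=x | E={x↦clo(λx. (x x), ∅)} | A=∅ | R=[app]]
5. [C=x | E={x↦clo(λx. (x x), ∅)} | A=[clo(λx. (x x), ∅)] | R=∅]
… configuration repeats with period 3 (steps 3–5 recur indefinitely) …

Answer: DIVERGES (no final state within 22 steps)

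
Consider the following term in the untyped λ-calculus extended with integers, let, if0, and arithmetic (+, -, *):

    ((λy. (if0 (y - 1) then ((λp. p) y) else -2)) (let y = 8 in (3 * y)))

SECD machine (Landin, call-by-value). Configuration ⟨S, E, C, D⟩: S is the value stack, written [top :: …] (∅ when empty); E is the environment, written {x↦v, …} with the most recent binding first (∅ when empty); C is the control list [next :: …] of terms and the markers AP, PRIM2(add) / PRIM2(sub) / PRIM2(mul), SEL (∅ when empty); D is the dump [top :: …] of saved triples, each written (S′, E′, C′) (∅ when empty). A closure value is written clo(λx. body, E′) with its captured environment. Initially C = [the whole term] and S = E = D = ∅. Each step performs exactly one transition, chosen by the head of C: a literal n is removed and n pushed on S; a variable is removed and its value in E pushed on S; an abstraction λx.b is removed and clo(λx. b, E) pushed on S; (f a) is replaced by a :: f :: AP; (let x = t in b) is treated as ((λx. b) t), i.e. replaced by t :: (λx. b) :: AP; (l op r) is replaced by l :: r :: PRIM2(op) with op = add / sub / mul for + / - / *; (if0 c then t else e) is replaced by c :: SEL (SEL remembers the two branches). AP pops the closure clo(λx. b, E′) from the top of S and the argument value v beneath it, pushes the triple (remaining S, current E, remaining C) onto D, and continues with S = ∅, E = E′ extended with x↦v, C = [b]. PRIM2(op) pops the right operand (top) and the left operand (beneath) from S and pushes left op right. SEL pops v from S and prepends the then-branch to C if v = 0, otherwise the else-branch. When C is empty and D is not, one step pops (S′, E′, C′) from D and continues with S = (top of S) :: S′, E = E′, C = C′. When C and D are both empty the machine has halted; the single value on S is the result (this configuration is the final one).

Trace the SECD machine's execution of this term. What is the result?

[0] ⟨S=∅; E=∅; C=[((λy. (if0 (y - 1) then ((λp. p) y) else -2)) (let y = 8 in (3 * y)))]; D=∅⟩
[1] ⟨S=∅; E=∅; C=[(let y = 8 in (3 * y)) :: (λy. (if0 (y - 1) then ((λp. p) y) else -2)) :: AP]; D=∅⟩
[2] ⟨S=∅; E=∅; C=[8 :: (λy. (3 * y)) :: AP :: (λy. (if0 (y - 1) then ((λp. p) y) else -2)) :: AP]; D=∅⟩
[3] ⟨S=[8]; E=∅; C=[(λy. (3 * y)) :: AP :: (λy. (if0 (y - 1) then ((λp. p) y) else -2)) :: AP]; D=∅⟩
[4] ⟨S=[clo(λy. (3 * y), ∅) :: 8]; E=∅; C=[AP :: (λy. (if0 (y - 1) then ((λp. p) y) else -2)) :: AP]; D=∅⟩
[5] ⟨S=∅; E={y↦8}; C=[(3 * y)]; D=[(∅, ∅, [(λy. (if0 (y - 1) then ((λp. p) y) else -2)) :: AP])]⟩
[6] ⟨S=∅; E={y↦8}; C=[3 :: y :: PRIM2(mul)]; D=[(∅, ∅, [(λy. (if0 (y - 1) then ((λp. p) y) else -2)) :: AP])]⟩
[7] ⟨S=[3]; E={y↦8}; C=[y :: PRIM2(mul)]; D=[(∅, ∅, [(λy. (if0 (y - 1) then ((λp. p) y) else -2)) :: AP])]⟩
[8] ⟨S=[8 :: 3]; E={y↦8}; C=[PRIM2(mul)]; D=[(∅, ∅, [(λy. (if0 (y - 1) then ((λp. p) y) else -2)) :: AP])]⟩
[9] ⟨S=[24]; E={y↦8}; C=∅; D=[(∅, ∅, [(λy. (if0 (y - 1) then ((λp. p) y) else -2)) :: AP])]⟩
[10] ⟨S=[24]; E=∅; C=[(λy. (if0 (y - 1) then ((λp. p) y) else -2)) :: AP]; D=∅⟩
[11] ⟨S=[clo(λy. (if0 (y - 1) then ((λp. p) y) else -2), ∅) :: 24]; E=∅; C=[AP]; D=∅⟩
[12] ⟨S=∅; E={y↦24}; C=[(if0 (y - 1) then ((λp. p) y) else -2)]; D=[(∅, ∅, ∅)]⟩
[13] ⟨S=∅; E={y↦24}; C=[(y - 1) :: SEL]; D=[(∅, ∅, ∅)]⟩
[14] ⟨S=∅; E={y↦24}; C=[y :: 1 :: PRIM2(sub) :: SEL]; D=[(∅, ∅, ∅)]⟩
[15] ⟨S=[24]; E={y↦24}; C=[1 :: PRIM2(sub) :: SEL]; D=[(∅, ∅, ∅)]⟩
[16] ⟨S=[1 :: 24]; E={y↦24}; C=[PRIM2(sub) :: SEL]; D=[(∅, ∅, ∅)]⟩
[17] ⟨S=[23]; E={y↦24}; C=[SEL]; D=[(∅, ∅, ∅)]⟩
[18] ⟨S=∅; E={y↦24}; C=[-2]; D=[(∅, ∅, ∅)]⟩
[19] ⟨S=[-2]; E={y↦24}; C=∅; D=[(∅, ∅, ∅)]⟩
[20] ⟨S=[-2]; E=∅; C=∅; D=∅⟩
→ final value -2

Answer: -2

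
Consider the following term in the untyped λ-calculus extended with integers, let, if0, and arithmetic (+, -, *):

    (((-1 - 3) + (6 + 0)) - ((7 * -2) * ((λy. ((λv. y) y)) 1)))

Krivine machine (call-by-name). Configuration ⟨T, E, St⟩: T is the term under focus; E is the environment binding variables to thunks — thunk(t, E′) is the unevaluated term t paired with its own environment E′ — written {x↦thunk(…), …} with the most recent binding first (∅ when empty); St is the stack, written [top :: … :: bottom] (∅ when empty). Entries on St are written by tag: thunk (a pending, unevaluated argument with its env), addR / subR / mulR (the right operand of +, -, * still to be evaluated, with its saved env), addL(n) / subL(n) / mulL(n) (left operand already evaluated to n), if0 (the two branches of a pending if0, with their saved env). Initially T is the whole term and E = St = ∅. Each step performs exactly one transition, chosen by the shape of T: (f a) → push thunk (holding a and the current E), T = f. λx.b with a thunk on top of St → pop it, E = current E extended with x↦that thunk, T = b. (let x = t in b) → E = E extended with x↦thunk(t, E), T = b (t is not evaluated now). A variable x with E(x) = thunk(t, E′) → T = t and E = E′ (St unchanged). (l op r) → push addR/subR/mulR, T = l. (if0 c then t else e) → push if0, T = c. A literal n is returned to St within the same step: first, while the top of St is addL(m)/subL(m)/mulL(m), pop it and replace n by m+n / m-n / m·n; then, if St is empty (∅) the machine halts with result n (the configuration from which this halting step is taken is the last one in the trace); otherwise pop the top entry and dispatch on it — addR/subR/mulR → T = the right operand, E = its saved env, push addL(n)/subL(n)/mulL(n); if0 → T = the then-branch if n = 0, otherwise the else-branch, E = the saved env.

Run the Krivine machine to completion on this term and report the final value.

Answer: 16

Machine steps:
[0] <T=(((-1 - 3) + (6 + 0)) - ((7 * -2) * ((λy. ((λv. y) y)) 1))), E=∅, St=∅>
[1] <T=((-1 - 3) + (6 + 0)), E=∅, St=[subR]>
[2] <T=(-1 - 3), E=∅, St=[addR :: subR]>
[3] <T=-1, E=∅, St=[subR :: addR :: subR]>
[4] <T=3, E=∅, St=[subL(-1) :: addR :: subR]>
[5] <T=(6 + 0), E=∅, St=[addL(-4) :: subR]>
[6] <T=6, E=∅, St=[addR :: addL(-4) :: subR]>
[7] <T=0, E=∅, St=[addL(6) :: addL(-4) :: subR]>
[8] <T=((7 * -2) * ((λy. ((λv. y) y)) 1)), E=∅, St=[subL(2)]>
[9] <T=(7 * -2), E=∅, St=[mulR :: subL(2)]>
[10] <T=7, E=∅, St=[mulR :: mulR :: subL(2)]>
[11] <T=-2, E=∅, St=[mulL(7) :: mulR :: subL(2)]>
[12] <T=((λy. ((λv. y) y)) 1), E=∅, St=[mulL(-14) :: subL(2)]>
[13] <T=(λy. ((λv. y) y)), E=∅, St=[thunk :: mulL(-14) :: subL(2)]>
[14] <T=((λv. y) y), E={y↦thunk(1, ∅)}, St=[mulL(-14) :: subL(2)]>
[15] <T=(λv. y), E={y↦thunk(1, ∅)}, St=[thunk :: mulL(-14) :: subL(2)]>
[16] <T=y, E={v↦thunk(y, {y↦thunk(1, ∅)}), y↦thunk(1, ∅)}, St=[mulL(-14) :: subL(2)]>
[17] <T=1, E=∅, St=[mulL(-14) :: subL(2)]>
→ final value 16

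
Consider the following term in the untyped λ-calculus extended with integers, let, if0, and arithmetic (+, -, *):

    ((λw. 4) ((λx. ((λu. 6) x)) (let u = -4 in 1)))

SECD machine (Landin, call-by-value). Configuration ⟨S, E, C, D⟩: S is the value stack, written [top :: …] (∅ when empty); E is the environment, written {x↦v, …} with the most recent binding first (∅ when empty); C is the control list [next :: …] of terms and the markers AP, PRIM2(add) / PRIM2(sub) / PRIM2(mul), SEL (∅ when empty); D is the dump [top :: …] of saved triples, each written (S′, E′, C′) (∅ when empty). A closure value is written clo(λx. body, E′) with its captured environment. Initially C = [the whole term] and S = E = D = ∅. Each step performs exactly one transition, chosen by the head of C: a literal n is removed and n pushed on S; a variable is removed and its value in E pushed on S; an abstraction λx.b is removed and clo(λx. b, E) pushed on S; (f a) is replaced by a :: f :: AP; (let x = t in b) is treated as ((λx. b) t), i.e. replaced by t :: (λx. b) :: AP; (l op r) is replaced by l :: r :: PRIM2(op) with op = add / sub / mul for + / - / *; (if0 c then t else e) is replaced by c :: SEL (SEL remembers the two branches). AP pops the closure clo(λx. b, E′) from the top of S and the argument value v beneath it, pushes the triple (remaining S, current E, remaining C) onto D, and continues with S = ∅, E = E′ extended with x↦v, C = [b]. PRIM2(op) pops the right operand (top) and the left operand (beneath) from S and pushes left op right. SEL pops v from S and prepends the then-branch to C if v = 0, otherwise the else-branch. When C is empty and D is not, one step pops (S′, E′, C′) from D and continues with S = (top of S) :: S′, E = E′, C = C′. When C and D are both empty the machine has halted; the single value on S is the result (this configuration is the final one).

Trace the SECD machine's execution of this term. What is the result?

Answer: 4

Execution trace:
[0] ⟨S=∅; E=∅; C=[((λw. 4) ((λx. ((λu. 6) x)) (let u = -4 in 1)))]; D=∅⟩
[1] ⟨S=∅; E=∅; C=[((λx. ((λu. 6) x)) (let u = -4 in 1)) :: (λw. 4) :: AP]; D=∅⟩
[2] ⟨S=∅; E=∅; C=[(let u = -4 in 1) :: (λx. ((λu. 6) x)) :: AP :: (λw. 4) :: AP]; D=∅⟩
[3] ⟨S=∅; E=∅; C=[-4 :: (λu. 1) :: AP :: (λx. ((λu. 6) x)) :: AP :: (λw. 4) :: AP]; D=∅⟩
[4] ⟨S=[-4]; E=∅; C=[(λu. 1) :: AP :: (λx. ((λu. 6) x)) :: AP :: (λw. 4) :: AP]; D=∅⟩
[5] ⟨S=[clo(λu. 1, ∅) :: -4]; E=∅; C=[AP :: (λx. ((λu. 6) x)) :: AP :: (λw. 4) :: AP]; D=∅⟩
[6] ⟨S=∅; E={u↦-4}; C=[1]; D=[(∅, ∅, [(λx. ((λu. 6) x)) :: AP :: (λw. 4) :: AP])]⟩
[7] ⟨S=[1]; E={u↦-4}; C=∅; D=[(∅, ∅, [(λx. ((λu. 6) x)) :: AP :: (λw. 4) :: AP])]⟩
[8] ⟨S=[1]; E=∅; C=[(λx. ((λu. 6) x)) :: AP :: (λw. 4) :: AP]; D=∅⟩
[9] ⟨S=[clo(λx. ((λu. 6) x), ∅) :: 1]; E=∅; C=[AP :: (λw. 4) :: AP]; D=∅⟩
[10] ⟨S=∅; E={x↦1}; C=[((λu. 6) x)]; D=[(∅, ∅, [(λw. 4) :: AP])]⟩
[11] ⟨S=∅; E={x↦1}; C=[x :: (λu. 6) :: AP]; D=[(∅, ∅, [(λw. 4) :: AP])]⟩
[12] ⟨S=[1]; E={x↦1}; C=[(λu. 6) :: AP]; D=[(∅, ∅, [(λw. 4) :: AP])]⟩
[13] ⟨S=[clo(λu. 6, {x↦1}) :: 1]; E={x↦1}; C=[AP]; D=[(∅, ∅, [(λw. 4) :: AP])]⟩
[14] ⟨S=∅; E={u↦1, x↦1}; C=[6]; D=[(∅, {x↦1}, ∅) :: (∅, ∅, [(λw. 4) :: AP])]⟩
[15] ⟨S=[6]; E={u↦1, x↦1}; C=∅; D=[(∅, {x↦1}, ∅) :: (∅, ∅, [(λw. 4) :: AP])]⟩
[16] ⟨S=[6]; E={x↦1}; C=∅; D=[(∅, ∅, [(λw. 4) :: AP])]⟩
[17] ⟨S=[6]; E=∅; C=[(λw. 4) :: AP]; D=∅⟩
[18] ⟨S=[clo(λw. 4, ∅) :: 6]; E=∅; C=[AP]; D=∅⟩
[19] ⟨S=∅; E={w↦6}; C=[4]; D=[(∅, ∅, ∅)]⟩
[20] ⟨S=[4]; E={w↦6}; C=∅; D=[(∅, ∅, ∅)]⟩
[21] ⟨S=[4]; E=∅; C=∅; D=∅⟩
→ final value 4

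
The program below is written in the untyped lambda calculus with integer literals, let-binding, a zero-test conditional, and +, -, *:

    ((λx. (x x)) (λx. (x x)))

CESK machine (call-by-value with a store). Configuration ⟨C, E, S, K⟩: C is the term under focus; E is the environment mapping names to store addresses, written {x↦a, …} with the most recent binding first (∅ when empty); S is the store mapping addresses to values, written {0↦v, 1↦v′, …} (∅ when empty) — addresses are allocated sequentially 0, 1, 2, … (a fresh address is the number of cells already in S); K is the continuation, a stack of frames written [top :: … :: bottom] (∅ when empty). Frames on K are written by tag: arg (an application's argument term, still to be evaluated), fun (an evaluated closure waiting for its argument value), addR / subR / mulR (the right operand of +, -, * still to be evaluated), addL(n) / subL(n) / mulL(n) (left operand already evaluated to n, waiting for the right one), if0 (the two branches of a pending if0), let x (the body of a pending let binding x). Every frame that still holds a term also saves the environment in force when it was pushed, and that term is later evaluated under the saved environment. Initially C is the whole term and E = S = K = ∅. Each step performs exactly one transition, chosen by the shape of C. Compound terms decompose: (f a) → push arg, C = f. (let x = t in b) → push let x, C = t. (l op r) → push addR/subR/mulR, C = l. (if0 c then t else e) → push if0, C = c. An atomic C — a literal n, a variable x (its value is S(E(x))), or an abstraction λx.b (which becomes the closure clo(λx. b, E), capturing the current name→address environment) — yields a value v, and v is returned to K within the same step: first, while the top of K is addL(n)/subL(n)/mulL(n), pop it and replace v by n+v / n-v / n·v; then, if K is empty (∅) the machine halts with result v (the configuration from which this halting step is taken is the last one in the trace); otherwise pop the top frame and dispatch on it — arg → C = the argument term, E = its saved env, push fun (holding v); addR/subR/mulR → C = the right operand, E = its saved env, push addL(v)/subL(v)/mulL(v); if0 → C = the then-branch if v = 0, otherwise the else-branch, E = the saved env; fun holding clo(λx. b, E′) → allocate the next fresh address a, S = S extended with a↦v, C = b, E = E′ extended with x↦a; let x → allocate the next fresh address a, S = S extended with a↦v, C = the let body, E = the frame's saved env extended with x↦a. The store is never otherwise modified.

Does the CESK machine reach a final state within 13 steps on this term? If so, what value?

Answer: DIVERGES (no final state within 13 steps)

Execution trace:
0. [C=((λx. (x x)) (λx. (x x))) | E=∅ | S=∅ | K=∅]
1. [C=(λx. (x x)) | E=∅ | S=∅ | K=[arg]]
2. [C=(λx. (x x)) | E=∅ | S=∅ | K=[fun]]
3. [C=(x x) | E={x↦0} | S={0↦clo(λx. (x x), ∅)} | K=∅]
4. [C=x | E={x↦0} | S={0↦clo(λx. (x x), ∅)} | K=[arg]]
5. [C=x | E={x↦0} | S={0↦clo(λx. (x x), ∅)} | K=[fun]]
6. [C=(x x) | E={x↦1} | S={0↦clo(λx. (x x), ∅), 1↦clo(λx. (x x), ∅)} | K=∅]
7. [C=x | E={x↦1} | S={0↦clo(λx. (x x), ∅), 1↦clo(λx. (x x), ∅)} | K=[arg]]
8. [C=x | E={x↦1} | S={0↦clo(λx. (x x), ∅), 1↦clo(λx. (x x), ∅)} | K=[fun]]
9. [C=(x x) | E={x↦2} | S={0↦clo(λx. (x x), ∅), 1↦clo(λx. (x x), ∅), 2↦clo(λx. (x x), ∅)} | K=∅]
10. [C=x | E={x↦2} | S={0↦clo(λx. (x x), ∅), 1↦clo(λx. (x x), ∅), 2↦clo(λx. (x x), ∅)} | K=[arg]]
11. [C=x | E={x↦2} | S={0↦clo(λx. (x x), ∅), 1↦clo(λx. (x x), ∅), 2↦clo(λx. (x x), ∅)} | K=[fun]]
12. [C=(x x) | E={x↦3} | S={0↦clo(λx. (x x), ∅), 1↦clo(λx. (x x), ∅), 2↦clo(λx. (x x), ∅), 3↦clo(λx. (x x), ∅)} | K=∅]
13. [C=x | E={x↦3} | S={0↦clo(λx. (x x), ∅), 1↦clo(λx. (x x), ∅), 2↦clo(λx. (x x), ∅), 3↦clo(λx. (x x), ∅)} | K=[arg]]
→ 13 transitions taken and the configuration is still not final: no result within 13 steps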